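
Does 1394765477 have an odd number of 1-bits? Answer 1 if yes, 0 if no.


0b1010011001000100110111010100101 has 15 ones => parity 1

1


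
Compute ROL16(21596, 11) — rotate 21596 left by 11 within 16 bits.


Rotate 0b101010001011100 left by 11 (16-bit) = 0b1110001010100010 = 58018

58018


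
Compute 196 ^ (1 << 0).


196 ^ (1 << 0) = 196 ^ 1 = 197

197


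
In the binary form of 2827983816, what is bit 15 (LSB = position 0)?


0b10101000100011111001101111001000, position 15 = 1

1


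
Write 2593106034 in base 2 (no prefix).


2593106034 = 10011010100011111010100001110010 in binary

10011010100011111010100001110010


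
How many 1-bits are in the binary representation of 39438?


0b1001101000001110 has 7 set bits

7


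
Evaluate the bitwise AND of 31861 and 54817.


0b111110001110101 & 0b1101011000100001 = 0b101010000100001 = 21537

21537


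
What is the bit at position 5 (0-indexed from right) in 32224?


0b111110111100000, position 5 = 1

1


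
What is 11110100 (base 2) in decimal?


11110100 in decimal = 244

244


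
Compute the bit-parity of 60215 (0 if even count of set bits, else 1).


0b1110101100110111 has 11 ones => parity 1

1


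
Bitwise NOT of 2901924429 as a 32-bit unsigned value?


~0b10101100111101111101101001001101 = 0b1010011000010000010010110110010 = 1393042866 (32-bit unsigned)

1393042866


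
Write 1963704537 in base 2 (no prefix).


1963704537 = 1110101000010111100000011011001 in binary

1110101000010111100000011011001


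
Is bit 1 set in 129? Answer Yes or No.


0b10000001, bit 1 = 0. No

No


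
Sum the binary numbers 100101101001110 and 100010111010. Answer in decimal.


100101101001110 + 100010111010 = 101010000001000 = 21512

21512


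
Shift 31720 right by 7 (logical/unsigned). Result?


0b111101111101000 >> 7 = 0b11110111 = 247

247


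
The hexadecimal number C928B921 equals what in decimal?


C928B921 hex = 3374889249 decimal

3374889249


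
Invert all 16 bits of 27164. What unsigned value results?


27164 ^ 65535 = 38371

38371


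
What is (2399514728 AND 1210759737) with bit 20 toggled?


Step 1: 2399514728 & 1210759737 = 134262824
Step 2: 134262824 ^ (1 << 20) = 134262824 ^ 1048576 = 135311400

135311400


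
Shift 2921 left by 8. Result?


0b101101101001 << 8 = 0b10110110100100000000 = 747776

747776


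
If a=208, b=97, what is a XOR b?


208 ^ 97 = 177

177


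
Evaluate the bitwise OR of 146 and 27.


0b10010010 | 0b11011 = 0b10011011 = 155

155


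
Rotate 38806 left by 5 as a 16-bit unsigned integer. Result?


Rotate 0b1001011110010110 left by 5 (16-bit) = 0b1111001011010010 = 62162

62162


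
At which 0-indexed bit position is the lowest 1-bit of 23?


0b10111. Lowest set bit at position 0

0


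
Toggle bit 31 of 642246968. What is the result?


642246968 ^ (1 << 31) = 642246968 ^ 2147483648 = 2789730616

2789730616


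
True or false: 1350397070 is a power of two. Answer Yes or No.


0b1010000011111010110110010001110. Multiple bits set => No

No


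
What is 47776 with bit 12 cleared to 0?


47776 & ~(1 << 12) = 43680

43680


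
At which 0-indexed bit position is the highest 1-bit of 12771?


0b11000111100011. Highest set bit at position 13

13


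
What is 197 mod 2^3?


197 & 7 = 5

5


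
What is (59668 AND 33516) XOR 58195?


Step 1: 59668 & 33516 = 32772
Step 2: 32772 ^ 58195 = 25431

25431


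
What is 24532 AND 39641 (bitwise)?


0b101111111010100 & 0b1001101011011001 = 0b1101011010000 = 6864

6864


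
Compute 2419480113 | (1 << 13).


2419480113 | (1 << 13) = 2419480113 | 8192 = 2419488305

2419488305


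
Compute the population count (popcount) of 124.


0b1111100 has 5 set bits

5


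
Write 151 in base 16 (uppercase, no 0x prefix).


151 = 97 hex

97


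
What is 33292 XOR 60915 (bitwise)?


0b1000001000001100 ^ 0b1110110111110011 = 0b110111111111111 = 28671

28671


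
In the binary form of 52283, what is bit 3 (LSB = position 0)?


0b1100110000111011, position 3 = 1

1


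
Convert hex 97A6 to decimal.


97A6 hex = 38822 decimal

38822


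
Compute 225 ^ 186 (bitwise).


0b11100001 ^ 0b10111010 = 0b1011011 = 91

91


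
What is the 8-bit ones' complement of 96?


96 ^ 255 = 159

159


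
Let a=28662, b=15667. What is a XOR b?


28662 ^ 15667 = 21189

21189


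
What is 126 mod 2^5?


126 & 31 = 30

30


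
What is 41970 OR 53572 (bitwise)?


0b1010001111110010 | 0b1101000101000100 = 0b1111001111110110 = 62454

62454


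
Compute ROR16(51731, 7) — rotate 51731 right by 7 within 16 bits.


Rotate 0b1100101000010011 right by 7 (16-bit) = 0b10011110010100 = 10132

10132


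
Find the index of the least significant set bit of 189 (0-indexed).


0b10111101. Lowest set bit at position 0

0


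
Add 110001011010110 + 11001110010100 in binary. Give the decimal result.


110001011010110 + 11001110010100 = 1001011001101010 = 38506

38506


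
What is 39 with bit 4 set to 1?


39 | (1 << 4) = 39 | 16 = 55

55


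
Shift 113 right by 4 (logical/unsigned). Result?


0b1110001 >> 4 = 0b111 = 7

7


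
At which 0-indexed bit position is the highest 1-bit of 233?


0b11101001. Highest set bit at position 7

7


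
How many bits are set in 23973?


0b101110110100101 has 9 set bits

9


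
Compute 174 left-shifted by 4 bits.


0b10101110 << 4 = 0b101011100000 = 2784

2784


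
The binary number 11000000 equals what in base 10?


11000000 in decimal = 192

192


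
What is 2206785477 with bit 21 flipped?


2206785477 ^ (1 << 21) = 2206785477 ^ 2097152 = 2208882629

2208882629


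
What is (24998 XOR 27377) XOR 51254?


Step 1: 24998 ^ 27377 = 2903
Step 2: 2903 ^ 51254 = 50017

50017


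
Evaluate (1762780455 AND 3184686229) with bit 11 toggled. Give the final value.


Step 1: 1762780455 & 3184686229 = 688940037
Step 2: 688940037 ^ (1 << 11) = 688940037 ^ 2048 = 688942085

688942085


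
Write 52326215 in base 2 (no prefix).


52326215 = 11000111100110111101000111 in binary

11000111100110111101000111


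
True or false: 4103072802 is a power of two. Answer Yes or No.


0b11110100100011111110110000100010. Multiple bits set => No

No


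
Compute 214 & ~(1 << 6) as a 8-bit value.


214 & ~(1 << 6) = 150

150


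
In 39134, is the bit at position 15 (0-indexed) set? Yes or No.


0b1001100011011110, bit 15 = 1. Yes

Yes


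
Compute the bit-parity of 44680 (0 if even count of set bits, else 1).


0b1010111010001000 has 7 ones => parity 1

1


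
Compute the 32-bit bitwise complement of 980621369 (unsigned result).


~0b111010011100110001100000111001 = 0b11000101100011001110011111000110 = 3314345926 (32-bit unsigned)

3314345926


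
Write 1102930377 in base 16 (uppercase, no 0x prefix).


1102930377 = 41BD61C9 hex

41BD61C9


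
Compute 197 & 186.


0b11000101 & 0b10111010 = 0b10000000 = 128

128


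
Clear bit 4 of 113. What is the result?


113 & ~(1 << 4) = 97

97


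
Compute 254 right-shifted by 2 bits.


0b11111110 >> 2 = 0b111111 = 63

63


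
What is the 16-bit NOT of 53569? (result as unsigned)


~0b1101000101000001 = 0b10111010111110 = 11966 (16-bit unsigned)

11966


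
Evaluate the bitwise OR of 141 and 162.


0b10001101 | 0b10100010 = 0b10101111 = 175

175


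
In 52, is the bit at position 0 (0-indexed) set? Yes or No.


0b110100, bit 0 = 0. No

No


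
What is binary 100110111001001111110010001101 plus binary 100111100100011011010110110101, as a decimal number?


100110111001001111110010001101 + 100111100100011011010110110101 = 1001110011101101011001001000010 = 1316401730

1316401730


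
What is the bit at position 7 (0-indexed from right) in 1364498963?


0b1010001010101001001101000010011, position 7 = 0

0


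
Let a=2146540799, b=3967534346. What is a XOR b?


2146540799 ^ 3967534346 = 2475317749

2475317749


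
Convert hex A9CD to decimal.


A9CD hex = 43469 decimal

43469


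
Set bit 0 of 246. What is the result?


246 | (1 << 0) = 246 | 1 = 247

247


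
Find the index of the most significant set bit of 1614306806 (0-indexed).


0b1100000001110000101110111110110. Highest set bit at position 30

30


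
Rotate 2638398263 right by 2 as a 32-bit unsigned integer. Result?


Rotate 0b10011101010000101100001100110111 right by 2 (32-bit) = 0b11100111010100001011000011001101 = 3880825037

3880825037


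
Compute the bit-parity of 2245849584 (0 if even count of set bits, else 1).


0b10000101110111001111000111110000 has 17 ones => parity 1

1


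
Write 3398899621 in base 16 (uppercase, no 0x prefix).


3398899621 = CA9717A5 hex

CA9717A5


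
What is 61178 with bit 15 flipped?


61178 ^ (1 << 15) = 61178 ^ 32768 = 28410

28410


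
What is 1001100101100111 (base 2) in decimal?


1001100101100111 in decimal = 39271

39271


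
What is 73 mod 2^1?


73 & 1 = 1

1


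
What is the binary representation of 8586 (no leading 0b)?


8586 = 10000110001010 in binary

10000110001010


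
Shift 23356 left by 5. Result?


0b101101100111100 << 5 = 0b10110110011110000000 = 747392

747392


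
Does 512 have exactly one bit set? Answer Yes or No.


0b1000000000. Only one bit set => Yes

Yes


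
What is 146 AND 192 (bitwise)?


0b10010010 & 0b11000000 = 0b10000000 = 128

128


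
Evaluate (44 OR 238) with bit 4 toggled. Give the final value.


Step 1: 44 | 238 = 238
Step 2: 238 ^ (1 << 4) = 238 ^ 16 = 254

254


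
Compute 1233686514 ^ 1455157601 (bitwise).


0b1001001100010001000111111110010 ^ 0b1010110101110111111000101100001 = 0b11111001100110111111010010011 = 523468435

523468435


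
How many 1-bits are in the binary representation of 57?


0b111001 has 4 set bits

4


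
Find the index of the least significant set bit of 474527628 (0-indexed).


0b11100010010001011011110001100. Lowest set bit at position 2

2


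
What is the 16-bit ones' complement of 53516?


53516 ^ 65535 = 12019

12019


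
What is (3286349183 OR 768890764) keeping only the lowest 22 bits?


Step 1: 3286349183 | 768890764 = 4025874431
Step 2: 4025874431 & 4194303 = 3536895

3536895


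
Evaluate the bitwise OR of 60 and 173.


0b111100 | 0b10101101 = 0b10111101 = 189

189


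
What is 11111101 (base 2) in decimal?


11111101 in decimal = 253

253


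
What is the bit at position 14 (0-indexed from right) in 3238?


0b110010100110, position 14 = 0

0


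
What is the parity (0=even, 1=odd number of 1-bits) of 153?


0b10011001 has 4 ones => parity 0

0


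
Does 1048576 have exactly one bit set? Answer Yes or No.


0b100000000000000000000. Only one bit set => Yes

Yes


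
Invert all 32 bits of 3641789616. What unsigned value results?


3641789616 ^ 4294967295 = 653177679

653177679


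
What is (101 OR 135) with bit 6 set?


Step 1: 101 | 135 = 231
Step 2: 231 | (1 << 6) = 231 | 64 = 231

231


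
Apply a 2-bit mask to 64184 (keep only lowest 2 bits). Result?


64184 & 3 = 0

0


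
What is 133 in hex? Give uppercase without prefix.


133 = 85 hex

85


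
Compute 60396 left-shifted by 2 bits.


0b1110101111101100 << 2 = 0b111010111110110000 = 241584

241584


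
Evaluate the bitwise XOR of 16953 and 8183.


0b100001000111001 ^ 0b1111111110111 = 0b101110111001110 = 24014

24014


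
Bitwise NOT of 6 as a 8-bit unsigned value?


~0b110 = 0b11111001 = 249 (8-bit unsigned)

249


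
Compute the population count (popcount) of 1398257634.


0b1010011010101111011011111100010 has 19 set bits

19


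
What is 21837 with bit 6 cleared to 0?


21837 & ~(1 << 6) = 21773

21773


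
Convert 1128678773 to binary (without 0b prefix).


1128678773 = 1000011010001100100010101110101 in binary

1000011010001100100010101110101


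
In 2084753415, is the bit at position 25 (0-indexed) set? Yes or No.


0b1111100010000101101000000000111, bit 25 = 0. No

No


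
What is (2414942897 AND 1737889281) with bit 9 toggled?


Step 1: 2414942897 & 1737889281 = 126882305
Step 2: 126882305 ^ (1 << 9) = 126882305 ^ 512 = 126881793

126881793


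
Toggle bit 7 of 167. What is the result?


167 ^ (1 << 7) = 167 ^ 128 = 39

39


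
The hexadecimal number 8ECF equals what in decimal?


8ECF hex = 36559 decimal

36559


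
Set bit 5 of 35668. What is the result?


35668 | (1 << 5) = 35668 | 32 = 35700

35700


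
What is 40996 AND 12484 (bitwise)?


0b1010000000100100 & 0b11000011000100 = 0b10000000000100 = 8196

8196


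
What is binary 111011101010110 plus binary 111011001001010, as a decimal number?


111011101010110 + 111011001001010 = 1110110110100000 = 60832

60832


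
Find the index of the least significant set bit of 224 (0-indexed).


0b11100000. Lowest set bit at position 5

5


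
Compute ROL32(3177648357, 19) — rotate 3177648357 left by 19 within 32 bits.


Rotate 0b10111101011001110001000011100101 left by 19 (32-bit) = 0b10000111001011011110101100111000 = 2267933496

2267933496


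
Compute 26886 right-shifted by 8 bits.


0b110100100000110 >> 8 = 0b1101001 = 105

105


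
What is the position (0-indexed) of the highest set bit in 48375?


0b1011110011110111. Highest set bit at position 15

15


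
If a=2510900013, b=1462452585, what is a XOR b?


2510900013 ^ 1462452585 = 3263302212

3263302212


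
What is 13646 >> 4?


0b11010101001110 >> 4 = 0b1101010100 = 852

852


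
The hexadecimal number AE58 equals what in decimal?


AE58 hex = 44632 decimal

44632


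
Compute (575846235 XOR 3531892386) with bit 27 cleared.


Step 1: 575846235 ^ 3531892386 = 4040610297
Step 2: 4040610297 & ~(1 << 27) = 4040610297

4040610297


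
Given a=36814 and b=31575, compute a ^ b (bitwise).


36814 ^ 31575 = 62617

62617


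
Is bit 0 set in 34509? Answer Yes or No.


0b1000011011001101, bit 0 = 1. Yes

Yes


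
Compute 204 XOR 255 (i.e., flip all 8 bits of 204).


204 ^ 255 = 51

51


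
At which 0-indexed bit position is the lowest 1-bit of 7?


0b111. Lowest set bit at position 0

0


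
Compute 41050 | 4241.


0b1010000001011010 | 0b1000010010001 = 0b1011000011011011 = 45275

45275


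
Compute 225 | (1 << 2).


225 | (1 << 2) = 225 | 4 = 229

229


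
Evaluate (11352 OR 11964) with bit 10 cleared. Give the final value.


Step 1: 11352 | 11964 = 12028
Step 2: 12028 & ~(1 << 10) = 11004

11004


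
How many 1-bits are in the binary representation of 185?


0b10111001 has 5 set bits

5


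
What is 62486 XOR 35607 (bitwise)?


0b1111010000010110 ^ 0b1000101100010111 = 0b111111100000001 = 32513

32513


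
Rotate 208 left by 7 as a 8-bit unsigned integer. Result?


Rotate 0b11010000 left by 7 (8-bit) = 0b1101000 = 104

104


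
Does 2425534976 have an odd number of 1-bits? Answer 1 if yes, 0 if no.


0b10010000100100101011101000000000 has 10 ones => parity 0

0


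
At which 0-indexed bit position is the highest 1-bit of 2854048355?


0b10101010000111010101001001100011. Highest set bit at position 31

31


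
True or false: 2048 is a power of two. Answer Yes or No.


0b100000000000. Only one bit set => Yes

Yes


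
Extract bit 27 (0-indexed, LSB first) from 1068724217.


0b111111101100110110111111111001, position 27 = 1

1


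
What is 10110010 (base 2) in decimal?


10110010 in decimal = 178

178


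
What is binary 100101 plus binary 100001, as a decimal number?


100101 + 100001 = 1000110 = 70

70


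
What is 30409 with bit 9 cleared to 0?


30409 & ~(1 << 9) = 29897

29897


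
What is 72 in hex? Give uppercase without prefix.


72 = 48 hex

48


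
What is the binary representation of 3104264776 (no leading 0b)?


3104264776 = 10111001000001110101001001001000 in binary

10111001000001110101001001001000


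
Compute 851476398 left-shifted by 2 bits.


0b110010110000000111111110101110 << 2 = 0b11001011000000011111111010111000 = 3405905592

3405905592


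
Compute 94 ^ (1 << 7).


94 ^ (1 << 7) = 94 ^ 128 = 222

222


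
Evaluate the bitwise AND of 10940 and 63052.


0b10101010111100 & 0b1111011001001100 = 0b10001000001100 = 8716

8716


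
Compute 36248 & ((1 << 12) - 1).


36248 & 4095 = 3480

3480


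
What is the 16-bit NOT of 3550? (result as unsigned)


~0b110111011110 = 0b1111001000100001 = 61985 (16-bit unsigned)

61985


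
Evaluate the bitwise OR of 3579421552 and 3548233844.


0b11010101010110011010001101110000 | 0b11010011011111011100000001110100 = 0b11010111011111011110001101110100 = 3615351668

3615351668


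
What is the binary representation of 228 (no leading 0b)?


228 = 11100100 in binary

11100100


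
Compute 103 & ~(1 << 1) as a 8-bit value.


103 & ~(1 << 1) = 101

101


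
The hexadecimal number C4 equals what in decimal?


C4 hex = 196 decimal

196


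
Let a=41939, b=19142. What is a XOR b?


41939 ^ 19142 = 59669

59669


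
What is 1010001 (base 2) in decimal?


1010001 in decimal = 81

81


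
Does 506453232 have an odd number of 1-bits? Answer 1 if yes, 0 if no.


0b11110001011111101110011110000 has 18 ones => parity 0

0


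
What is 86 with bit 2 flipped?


86 ^ (1 << 2) = 86 ^ 4 = 82

82


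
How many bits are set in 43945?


0b1010101110101001 has 9 set bits

9


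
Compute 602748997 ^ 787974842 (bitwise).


0b100011111011010011100001000101 ^ 0b101110111101111000101010111010 = 0b1101000110101011001011111111 = 219853567

219853567


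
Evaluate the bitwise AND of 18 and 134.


0b10010 & 0b10000110 = 0b10 = 2

2


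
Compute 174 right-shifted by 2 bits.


0b10101110 >> 2 = 0b101011 = 43

43


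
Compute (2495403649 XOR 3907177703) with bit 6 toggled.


Step 1: 2495403649 ^ 3907177703 = 2086541926
Step 2: 2086541926 ^ (1 << 6) = 2086541926 ^ 64 = 2086541862

2086541862


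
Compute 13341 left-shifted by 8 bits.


0b11010000011101 << 8 = 0b1101000001110100000000 = 3415296

3415296


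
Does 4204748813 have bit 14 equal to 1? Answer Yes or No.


0b11111010100111110110000000001101, bit 14 = 1. Yes

Yes


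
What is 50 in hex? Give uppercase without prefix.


50 = 32 hex

32


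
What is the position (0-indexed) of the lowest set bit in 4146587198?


0b11110111001001111110011000111110. Lowest set bit at position 1

1


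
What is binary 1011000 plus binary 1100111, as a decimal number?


1011000 + 1100111 = 10111111 = 191

191


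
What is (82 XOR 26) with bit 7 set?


Step 1: 82 ^ 26 = 72
Step 2: 72 | (1 << 7) = 72 | 128 = 200

200


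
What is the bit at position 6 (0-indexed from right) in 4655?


0b1001000101111, position 6 = 0

0


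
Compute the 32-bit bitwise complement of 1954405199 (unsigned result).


~0b1110100011111011101101101001111 = 0b10001011100000100010010010110000 = 2340562096 (32-bit unsigned)

2340562096


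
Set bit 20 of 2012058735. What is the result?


2012058735 | (1 << 20) = 2012058735 | 1048576 = 2013107311

2013107311


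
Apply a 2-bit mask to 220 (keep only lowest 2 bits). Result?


220 & 3 = 0

0


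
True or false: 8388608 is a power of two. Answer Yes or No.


0b100000000000000000000000. Only one bit set => Yes

Yes


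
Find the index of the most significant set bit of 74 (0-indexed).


0b1001010. Highest set bit at position 6

6


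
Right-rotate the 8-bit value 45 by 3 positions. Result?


Rotate 0b101101 right by 3 (8-bit) = 0b10100101 = 165

165


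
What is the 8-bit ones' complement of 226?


226 ^ 255 = 29

29


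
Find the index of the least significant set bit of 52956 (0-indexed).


0b1100111011011100. Lowest set bit at position 2

2


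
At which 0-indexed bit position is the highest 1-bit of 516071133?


0b11110110000101001111011011101. Highest set bit at position 28

28


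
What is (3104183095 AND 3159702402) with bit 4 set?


Step 1: 3104183095 & 3159702402 = 3087274754
Step 2: 3087274754 | (1 << 4) = 3087274754 | 16 = 3087274770

3087274770


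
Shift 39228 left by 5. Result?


0b1001100100111100 << 5 = 0b100110010011110000000 = 1255296

1255296


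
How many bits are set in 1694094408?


0b1100100111110011101010001001000 has 15 set bits

15


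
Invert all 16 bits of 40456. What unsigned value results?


40456 ^ 65535 = 25079

25079


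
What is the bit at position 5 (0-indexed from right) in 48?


0b110000, position 5 = 1

1


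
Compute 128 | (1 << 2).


128 | (1 << 2) = 128 | 4 = 132

132


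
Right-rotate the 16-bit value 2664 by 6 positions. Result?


Rotate 0b101001101000 right by 6 (16-bit) = 0b1010000000101001 = 41001

41001


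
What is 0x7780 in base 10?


7780 hex = 30592 decimal

30592


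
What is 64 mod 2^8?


64 & 255 = 64

64


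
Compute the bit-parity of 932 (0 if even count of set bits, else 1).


0b1110100100 has 5 ones => parity 1

1


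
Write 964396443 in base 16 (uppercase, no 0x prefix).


964396443 = 397B859B hex

397B859B


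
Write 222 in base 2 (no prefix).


222 = 11011110 in binary

11011110


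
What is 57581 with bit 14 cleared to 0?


57581 & ~(1 << 14) = 41197

41197


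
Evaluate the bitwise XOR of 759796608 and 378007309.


0b101101010010011001001110000000 ^ 0b10110100001111110111100001101 = 0b111011110011100111110010001101 = 1003388045

1003388045


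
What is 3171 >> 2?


0b110001100011 >> 2 = 0b1100011000 = 792

792


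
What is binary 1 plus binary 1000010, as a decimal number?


1 + 1000010 = 1000011 = 67

67


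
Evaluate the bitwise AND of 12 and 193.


0b1100 & 0b11000001 = 0b0 = 0

0


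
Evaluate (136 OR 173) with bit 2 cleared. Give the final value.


Step 1: 136 | 173 = 173
Step 2: 173 & ~(1 << 2) = 169

169


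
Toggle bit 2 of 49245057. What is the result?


49245057 ^ (1 << 2) = 49245057 ^ 4 = 49245061

49245061


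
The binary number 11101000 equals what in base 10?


11101000 in decimal = 232

232


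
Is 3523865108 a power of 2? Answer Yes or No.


0b11010010000010011110101000010100. Multiple bits set => No

No


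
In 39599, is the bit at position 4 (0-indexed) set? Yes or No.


0b1001101010101111, bit 4 = 0. No

No


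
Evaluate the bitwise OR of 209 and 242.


0b11010001 | 0b11110010 = 0b11110011 = 243

243


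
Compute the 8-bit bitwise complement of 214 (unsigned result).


~0b11010110 = 0b101001 = 41 (8-bit unsigned)

41


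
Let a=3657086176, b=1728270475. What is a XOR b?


3657086176 ^ 1728270475 = 3204047979

3204047979


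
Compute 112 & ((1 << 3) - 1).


112 & 7 = 0

0


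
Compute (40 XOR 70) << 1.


Step 1: 40 ^ 70 = 110
Step 2: 110 << 1 = 220

220


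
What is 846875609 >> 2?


0b110010011110100100101111011001 >> 2 = 0b1100100111101001001011110110 = 211718902

211718902


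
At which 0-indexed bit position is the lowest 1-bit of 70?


0b1000110. Lowest set bit at position 1

1


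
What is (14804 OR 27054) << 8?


Step 1: 14804 | 27054 = 31230
Step 2: 31230 << 8 = 7994880

7994880


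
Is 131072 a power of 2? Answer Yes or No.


0b100000000000000000. Only one bit set => Yes

Yes


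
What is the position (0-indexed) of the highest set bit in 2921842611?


0b10101110001001111100011110110011. Highest set bit at position 31

31


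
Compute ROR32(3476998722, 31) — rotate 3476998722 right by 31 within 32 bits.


Rotate 0b11001111001111101100101001000010 right by 31 (32-bit) = 0b10011110011111011001010010000101 = 2659030149

2659030149


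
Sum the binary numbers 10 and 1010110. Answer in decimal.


10 + 1010110 = 1011000 = 88

88


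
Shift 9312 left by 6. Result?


0b10010001100000 << 6 = 0b10010001100000000000 = 595968

595968


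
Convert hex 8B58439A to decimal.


8B58439A hex = 2337817498 decimal

2337817498


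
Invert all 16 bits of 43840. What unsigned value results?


43840 ^ 65535 = 21695

21695


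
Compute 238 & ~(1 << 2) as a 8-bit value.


238 & ~(1 << 2) = 234

234


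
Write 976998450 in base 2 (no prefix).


976998450 = 111010001110111101000000110010 in binary

111010001110111101000000110010


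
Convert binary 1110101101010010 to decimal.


1110101101010010 in decimal = 60242

60242


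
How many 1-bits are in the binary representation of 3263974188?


0b11000010100011000100101100101100 has 13 set bits

13


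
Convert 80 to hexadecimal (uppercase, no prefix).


80 = 50 hex

50


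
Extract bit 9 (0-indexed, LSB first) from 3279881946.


0b11000011011111110000011011011010, position 9 = 1

1


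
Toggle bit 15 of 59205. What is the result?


59205 ^ (1 << 15) = 59205 ^ 32768 = 26437

26437


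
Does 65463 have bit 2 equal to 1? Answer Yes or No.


0b1111111110110111, bit 2 = 1. Yes

Yes


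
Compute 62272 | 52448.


0b1111001101000000 | 0b1100110011100000 = 0b1111111111100000 = 65504

65504


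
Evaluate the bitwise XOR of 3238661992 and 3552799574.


0b11000001000010100000111101101000 ^ 0b11010011110000110110101101010110 = 0b10010110010010110010000111110 = 315188286

315188286


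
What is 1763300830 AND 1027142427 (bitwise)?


0b1101001000110011101010111011110 & 0b111101001110001111001100011011 = 0b101001000110001101000100011010 = 689492250

689492250


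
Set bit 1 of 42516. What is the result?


42516 | (1 << 1) = 42516 | 2 = 42518

42518


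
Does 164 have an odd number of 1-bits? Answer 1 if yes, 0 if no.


0b10100100 has 3 ones => parity 1

1


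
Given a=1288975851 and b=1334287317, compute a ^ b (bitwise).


1288975851 ^ 1334287317 = 55815742

55815742


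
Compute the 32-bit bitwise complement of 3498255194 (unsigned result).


~0b11010000100000110010001101011010 = 0b101111011111001101110010100101 = 796712101 (32-bit unsigned)

796712101


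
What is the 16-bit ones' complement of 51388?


51388 ^ 65535 = 14147

14147


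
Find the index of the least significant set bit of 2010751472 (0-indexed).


0b1110111110110011010000111110000. Lowest set bit at position 4

4


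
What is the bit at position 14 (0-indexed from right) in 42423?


0b1010010110110111, position 14 = 0

0


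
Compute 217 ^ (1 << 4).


217 ^ (1 << 4) = 217 ^ 16 = 201

201


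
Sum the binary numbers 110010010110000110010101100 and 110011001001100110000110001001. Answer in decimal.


110010010110000110010101100 + 110011001001100110000110001001 = 111001011100010110111000110101 = 963735093

963735093


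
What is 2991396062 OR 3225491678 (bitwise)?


0b10110010010011010001010011011110 | 0b11000000010000010001100011011110 = 0b11110010010011010001110011011110 = 4065139934

4065139934


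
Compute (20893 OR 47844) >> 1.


Step 1: 20893 | 47844 = 64509
Step 2: 64509 >> 1 = 32254

32254


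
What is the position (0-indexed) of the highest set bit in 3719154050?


0b11011101101011011100100110000010. Highest set bit at position 31

31


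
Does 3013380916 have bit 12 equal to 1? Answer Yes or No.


0b10110011100111001000101100110100, bit 12 = 0. No

No


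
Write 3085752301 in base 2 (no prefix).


3085752301 = 10110111111011001101011111101101 in binary

10110111111011001101011111101101


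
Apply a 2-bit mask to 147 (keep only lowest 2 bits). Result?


147 & 3 = 3

3


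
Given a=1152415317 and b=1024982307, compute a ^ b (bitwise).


1152415317 ^ 1024982307 = 2041023350

2041023350


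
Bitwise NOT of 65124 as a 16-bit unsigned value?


~0b1111111001100100 = 0b110011011 = 411 (16-bit unsigned)

411


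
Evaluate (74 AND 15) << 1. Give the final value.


Step 1: 74 & 15 = 10
Step 2: 10 << 1 = 20

20


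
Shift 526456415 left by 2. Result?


0b11111011000010001011001011111 << 2 = 0b1111101100001000101100101111100 = 2105825660

2105825660


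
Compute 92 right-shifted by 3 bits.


0b1011100 >> 3 = 0b1011 = 11

11


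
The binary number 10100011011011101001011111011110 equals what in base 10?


10100011011011101001011111011110 in decimal = 2741934046

2741934046


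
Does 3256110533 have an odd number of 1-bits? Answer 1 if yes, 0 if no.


0b11000010000101000100110111000101 has 13 ones => parity 1

1


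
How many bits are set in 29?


0b11101 has 4 set bits

4


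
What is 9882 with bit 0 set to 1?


9882 | (1 << 0) = 9882 | 1 = 9883

9883


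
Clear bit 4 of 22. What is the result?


22 & ~(1 << 4) = 6

6


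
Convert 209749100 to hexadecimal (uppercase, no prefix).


209749100 = C80846C hex

C80846C


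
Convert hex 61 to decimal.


61 hex = 97 decimal

97


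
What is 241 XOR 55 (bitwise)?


0b11110001 ^ 0b110111 = 0b11000110 = 198

198


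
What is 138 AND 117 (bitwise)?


0b10001010 & 0b1110101 = 0b0 = 0

0


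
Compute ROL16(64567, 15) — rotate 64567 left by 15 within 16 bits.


Rotate 0b1111110000110111 left by 15 (16-bit) = 0b1111111000011011 = 65051

65051


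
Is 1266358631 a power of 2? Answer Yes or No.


0b1001011011110110001100101100111. Multiple bits set => No

No


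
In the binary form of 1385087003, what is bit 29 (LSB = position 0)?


0b1010010100011101100000000011011, position 29 = 0

0


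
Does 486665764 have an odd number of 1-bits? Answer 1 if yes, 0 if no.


0b11101000000011110111000100100 has 13 ones => parity 1

1


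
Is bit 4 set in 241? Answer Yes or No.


0b11110001, bit 4 = 1. Yes

Yes


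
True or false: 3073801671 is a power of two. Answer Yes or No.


0b10110111001101100111110111000111. Multiple bits set => No

No


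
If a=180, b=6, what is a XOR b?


180 ^ 6 = 178

178


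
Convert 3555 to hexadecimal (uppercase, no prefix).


3555 = DE3 hex

DE3


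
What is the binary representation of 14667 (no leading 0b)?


14667 = 11100101001011 in binary

11100101001011


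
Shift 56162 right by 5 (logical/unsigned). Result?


0b1101101101100010 >> 5 = 0b11011011011 = 1755

1755


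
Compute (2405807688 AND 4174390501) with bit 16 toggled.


Step 1: 2405807688 & 4174390501 = 2285904960
Step 2: 2285904960 ^ (1 << 16) = 2285904960 ^ 65536 = 2285970496

2285970496


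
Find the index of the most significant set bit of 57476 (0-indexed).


0b1110000010000100. Highest set bit at position 15

15


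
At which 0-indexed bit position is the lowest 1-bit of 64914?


0b1111110110010010. Lowest set bit at position 1

1


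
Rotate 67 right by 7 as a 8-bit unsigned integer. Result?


Rotate 0b1000011 right by 7 (8-bit) = 0b10000110 = 134

134


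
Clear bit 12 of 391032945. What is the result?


391032945 & ~(1 << 12) = 391028849

391028849


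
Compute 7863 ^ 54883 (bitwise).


0b1111010110111 ^ 0b1101011001100011 = 0b1100100011010100 = 51412

51412


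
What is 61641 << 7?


0b1111000011001001 << 7 = 0b11110000110010010000000 = 7890048

7890048


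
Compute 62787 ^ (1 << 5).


62787 ^ (1 << 5) = 62787 ^ 32 = 62819

62819


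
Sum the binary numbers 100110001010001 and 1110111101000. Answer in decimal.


100110001010001 + 1110111101000 = 110101000111001 = 27193

27193


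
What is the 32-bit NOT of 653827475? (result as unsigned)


~0b100110111110001001110110010011 = 0b11011001000001110110001001101100 = 3641139820 (32-bit unsigned)

3641139820


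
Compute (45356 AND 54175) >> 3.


Step 1: 45356 & 54175 = 37132
Step 2: 37132 >> 3 = 4641

4641


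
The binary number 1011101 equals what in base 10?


1011101 in decimal = 93

93


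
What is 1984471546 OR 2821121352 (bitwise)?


0b1110110010010001010000111111010 | 0b10101000001001101110010101001000 = 0b11111110011011101110010111111010 = 4268680698

4268680698


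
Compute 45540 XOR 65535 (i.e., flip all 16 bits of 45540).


45540 ^ 65535 = 19995

19995


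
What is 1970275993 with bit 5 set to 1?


1970275993 | (1 << 5) = 1970275993 | 32 = 1970276025

1970276025


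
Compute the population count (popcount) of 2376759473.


0b10001101101010100111100010110001 has 16 set bits

16


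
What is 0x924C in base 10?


924C hex = 37452 decimal

37452


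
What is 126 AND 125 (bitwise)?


0b1111110 & 0b1111101 = 0b1111100 = 124

124


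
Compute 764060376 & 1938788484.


0b101101100010101010001011011000 & 0b1110011100011111001000010000100 = 0b100001100010101000000010000000 = 562724992

562724992


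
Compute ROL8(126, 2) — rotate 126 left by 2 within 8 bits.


Rotate 0b1111110 left by 2 (8-bit) = 0b11111001 = 249

249


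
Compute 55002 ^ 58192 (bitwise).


0b1101011011011010 ^ 0b1110001101010000 = 0b11010110001010 = 13706

13706


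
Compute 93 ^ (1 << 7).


93 ^ (1 << 7) = 93 ^ 128 = 221

221


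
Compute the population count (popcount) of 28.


0b11100 has 3 set bits

3


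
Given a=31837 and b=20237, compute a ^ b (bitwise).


31837 ^ 20237 = 13136

13136


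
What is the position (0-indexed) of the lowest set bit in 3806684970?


0b11100010111001010110011100101010. Lowest set bit at position 1

1


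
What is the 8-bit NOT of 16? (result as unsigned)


~0b10000 = 0b11101111 = 239 (8-bit unsigned)

239


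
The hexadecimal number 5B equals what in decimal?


5B hex = 91 decimal

91


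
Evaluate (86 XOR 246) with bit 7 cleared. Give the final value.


Step 1: 86 ^ 246 = 160
Step 2: 160 & ~(1 << 7) = 32

32


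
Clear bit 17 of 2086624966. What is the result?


2086624966 & ~(1 << 17) = 2086493894

2086493894


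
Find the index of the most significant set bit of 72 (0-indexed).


0b1001000. Highest set bit at position 6

6


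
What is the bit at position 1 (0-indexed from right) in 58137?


0b1110001100011001, position 1 = 0

0


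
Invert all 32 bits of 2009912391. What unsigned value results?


2009912391 ^ 4294967295 = 2285054904

2285054904


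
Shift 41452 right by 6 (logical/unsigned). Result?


0b1010000111101100 >> 6 = 0b1010000111 = 647

647


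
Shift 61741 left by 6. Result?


0b1111000100101101 << 6 = 0b1111000100101101000000 = 3951424

3951424


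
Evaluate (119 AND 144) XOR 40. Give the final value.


Step 1: 119 & 144 = 16
Step 2: 16 ^ 40 = 56

56


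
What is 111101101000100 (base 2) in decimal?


111101101000100 in decimal = 31556

31556


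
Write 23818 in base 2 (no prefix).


23818 = 101110100001010 in binary

101110100001010


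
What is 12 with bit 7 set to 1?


12 | (1 << 7) = 12 | 128 = 140

140


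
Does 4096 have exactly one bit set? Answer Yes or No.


0b1000000000000. Only one bit set => Yes

Yes


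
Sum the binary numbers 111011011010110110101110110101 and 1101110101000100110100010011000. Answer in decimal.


111011011010110110101110110101 + 1101110101000100110100010011000 = 10101010000011011101010001001101 = 2853033037

2853033037


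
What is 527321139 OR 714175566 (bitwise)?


0b11111011011100100100000110011 | 0b101010100100010111010001001110 = 0b111111111111110111110001111111 = 1073708159

1073708159


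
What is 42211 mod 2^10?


42211 & 1023 = 227

227


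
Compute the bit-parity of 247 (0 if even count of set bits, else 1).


0b11110111 has 7 ones => parity 1

1


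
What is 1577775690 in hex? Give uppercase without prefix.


1577775690 = 5E0AF24A hex

5E0AF24A


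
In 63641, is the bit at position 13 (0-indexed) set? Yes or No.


0b1111100010011001, bit 13 = 1. Yes

Yes


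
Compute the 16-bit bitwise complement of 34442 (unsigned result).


~0b1000011010001010 = 0b111100101110101 = 31093 (16-bit unsigned)

31093


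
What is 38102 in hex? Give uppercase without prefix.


38102 = 94D6 hex

94D6


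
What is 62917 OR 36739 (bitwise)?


0b1111010111000101 | 0b1000111110000011 = 0b1111111111000111 = 65479

65479


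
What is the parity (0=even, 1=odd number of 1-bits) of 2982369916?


0b10110001110000110101101001111100 has 17 ones => parity 1

1


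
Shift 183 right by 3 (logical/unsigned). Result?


0b10110111 >> 3 = 0b10110 = 22

22


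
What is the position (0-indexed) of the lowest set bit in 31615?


0b111101101111111. Lowest set bit at position 0

0


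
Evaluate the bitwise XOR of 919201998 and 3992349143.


0b110110110010011110100011001110 ^ 0b11101101111101100110100111010111 = 0b11011011001111111000000100011001 = 3678372121

3678372121


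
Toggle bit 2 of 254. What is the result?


254 ^ (1 << 2) = 254 ^ 4 = 250

250


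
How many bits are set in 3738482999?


0b11011110110101001011100100110111 has 20 set bits

20


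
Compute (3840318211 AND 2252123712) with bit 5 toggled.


Step 1: 3840318211 & 2252123712 = 2216987136
Step 2: 2216987136 ^ (1 << 5) = 2216987136 ^ 32 = 2216987168

2216987168


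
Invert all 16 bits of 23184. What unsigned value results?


23184 ^ 65535 = 42351

42351


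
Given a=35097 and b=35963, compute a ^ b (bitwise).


35097 ^ 35963 = 1378

1378


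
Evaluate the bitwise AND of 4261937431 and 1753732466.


0b11111110000010000000000100010111 & 0b1101000100001111101010101110010 = 0b1101000000000000000000100010010 = 1744830738

1744830738


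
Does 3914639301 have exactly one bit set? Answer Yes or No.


0b11101001010101001010011111000101. Multiple bits set => No

No


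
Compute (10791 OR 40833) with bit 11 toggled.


Step 1: 10791 | 40833 = 49063
Step 2: 49063 ^ (1 << 11) = 49063 ^ 2048 = 47015

47015


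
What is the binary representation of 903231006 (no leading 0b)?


903231006 = 110101110101100011011000011110 in binary

110101110101100011011000011110


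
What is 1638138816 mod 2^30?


1638138816 & 1073741823 = 564396992

564396992


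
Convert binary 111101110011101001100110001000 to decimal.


111101110011101001100110001000 in decimal = 1036949896

1036949896


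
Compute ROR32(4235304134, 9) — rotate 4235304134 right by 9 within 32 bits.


Rotate 0b11111100011100011001110011000110 right by 9 (32-bit) = 0b1100011011111100011100011001110 = 1669216462

1669216462


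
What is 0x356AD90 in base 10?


356AD90 hex = 56012176 decimal

56012176


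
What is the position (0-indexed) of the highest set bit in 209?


0b11010001. Highest set bit at position 7

7


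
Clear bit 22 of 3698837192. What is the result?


3698837192 & ~(1 << 22) = 3694642888

3694642888


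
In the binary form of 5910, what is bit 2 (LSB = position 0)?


0b1011100010110, position 2 = 1

1


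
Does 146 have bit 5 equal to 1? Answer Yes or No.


0b10010010, bit 5 = 0. No

No
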